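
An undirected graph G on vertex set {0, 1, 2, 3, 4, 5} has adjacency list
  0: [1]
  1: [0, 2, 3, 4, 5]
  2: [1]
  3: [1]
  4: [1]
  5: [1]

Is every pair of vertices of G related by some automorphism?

Vertex 1 is the only vertex of degree 5, so every automorphism fixes it; G is not vertex-transitive.

No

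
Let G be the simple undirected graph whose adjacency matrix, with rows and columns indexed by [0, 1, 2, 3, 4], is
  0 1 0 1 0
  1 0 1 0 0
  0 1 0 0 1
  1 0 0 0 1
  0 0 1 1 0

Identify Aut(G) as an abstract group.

D_5

Every vertex has degree 2 and the graph is connected, so G is the 5-cycle C_5. C_5 has 5 rotations and 5 reflections, so Aut(C_5) ≅ D_5 of order 10.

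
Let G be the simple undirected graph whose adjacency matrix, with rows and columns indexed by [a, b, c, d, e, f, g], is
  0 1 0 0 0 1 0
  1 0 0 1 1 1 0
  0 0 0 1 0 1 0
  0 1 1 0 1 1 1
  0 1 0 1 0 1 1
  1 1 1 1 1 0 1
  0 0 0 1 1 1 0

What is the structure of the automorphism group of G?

{e}

Degrees alone do not determine every vertex (e.g. a and c both have degree 2), but their neighbour-degree multisets differ: N(a) has degrees [4, 6] while N(c) has degrees [5, 6]. Repeating this refinement separates all vertices, so the only automorphism is the identity.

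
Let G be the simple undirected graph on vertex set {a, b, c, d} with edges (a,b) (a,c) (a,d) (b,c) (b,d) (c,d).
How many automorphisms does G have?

24

Every vertex has degree 3, so G is the complete graph K_4. Every bijection on the vertex set is an automorphism of K_4; hence Aut(K_4) ≅ S_4, order 24.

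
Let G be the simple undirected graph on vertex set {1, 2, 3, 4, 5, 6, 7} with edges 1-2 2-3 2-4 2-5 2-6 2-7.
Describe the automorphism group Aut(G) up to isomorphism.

Vertex 2 has degree 6 and every other vertex has degree 1, so G is the star K_{1,6} with centre 2. Any automorphism fixes the centre and permutes the 6 leaves freely, so Aut(G) ≅ S_6 of order 6! = 720.

S_6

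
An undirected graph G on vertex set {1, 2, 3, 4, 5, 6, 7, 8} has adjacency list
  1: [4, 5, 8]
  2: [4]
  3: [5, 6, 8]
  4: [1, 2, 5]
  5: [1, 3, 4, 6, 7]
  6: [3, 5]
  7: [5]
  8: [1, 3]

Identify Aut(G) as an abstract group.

1

Degrees alone do not determine every vertex (e.g. 1 and 3 both have degree 3), but their neighbour-degree multisets differ: N(1) has degrees [2, 3, 5] while N(3) has degrees [2, 2, 5]. Repeating this refinement separates all vertices, so the only automorphism is the identity.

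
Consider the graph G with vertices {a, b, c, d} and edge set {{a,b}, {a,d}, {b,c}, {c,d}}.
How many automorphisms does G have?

G is 2-regular and bipartite on 2^2 = 4 vertices with girth 4; it is the hypercube graph Q_2. Aut(Q_2) consists of the signed permutations of the 2 coordinate axes: 2! permutations times 2^2 sign flips, so |Aut| = 2^2·2! = 8.

8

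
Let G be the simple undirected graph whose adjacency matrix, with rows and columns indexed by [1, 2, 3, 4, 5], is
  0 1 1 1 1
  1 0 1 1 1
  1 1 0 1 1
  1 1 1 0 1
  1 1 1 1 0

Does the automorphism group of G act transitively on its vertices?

Yes

Every vertex has degree 4, so G is the complete graph K_5. Every bijection on the vertex set is an automorphism of K_5; hence Aut(K_5) ≅ S_5, order 120. This group acts transitively on the 5 vertices.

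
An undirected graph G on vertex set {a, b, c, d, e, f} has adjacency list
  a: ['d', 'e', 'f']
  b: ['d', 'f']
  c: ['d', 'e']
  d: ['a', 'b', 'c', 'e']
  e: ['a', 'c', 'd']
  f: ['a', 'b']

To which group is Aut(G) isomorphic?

The degree sequence is [3, 2, 2, 4, 3, 2]. Checking the degree-preserving permutations of the vertex set shows that none except the identity preserves every edge, so Aut(G) is trivial.

the trivial group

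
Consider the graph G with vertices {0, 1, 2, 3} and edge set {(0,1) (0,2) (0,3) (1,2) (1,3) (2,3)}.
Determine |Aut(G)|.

All 4 vertices are pairwise adjacent: G = K_4. Any permutation of the 4 vertices preserves K_4, so Aut(K_4) = S_4 of order 4! = 24.

24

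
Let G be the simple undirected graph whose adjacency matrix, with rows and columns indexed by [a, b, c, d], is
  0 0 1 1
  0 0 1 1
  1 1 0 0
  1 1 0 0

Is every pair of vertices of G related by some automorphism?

G is 2-regular and bipartite on 2^2 = 4 vertices with girth 4; it is the hypercube graph Q_2. The symmetry group of the 2-cube is the hyperoctahedral group B_2 = Z_2 ≀ S_2, of order 2^2·2! = 8. Under this action every vertex can be carried to every other, so G is vertex-transitive.

Yes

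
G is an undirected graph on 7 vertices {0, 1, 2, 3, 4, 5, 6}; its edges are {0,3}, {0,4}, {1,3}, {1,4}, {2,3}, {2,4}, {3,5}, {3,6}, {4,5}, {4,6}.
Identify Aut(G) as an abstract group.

The vertices split by degree into {3, 4} (degree 5) and {0, 1, 2, 5, 6} (degree 2); every edge runs between the two parts, so G is the complete bipartite graph K_{2,5}. Automorphisms preserve the bipartition setwise (since the parts differ in size) and act as S_2 × S_5 within it; |Aut| = 240.

S_2 × S_5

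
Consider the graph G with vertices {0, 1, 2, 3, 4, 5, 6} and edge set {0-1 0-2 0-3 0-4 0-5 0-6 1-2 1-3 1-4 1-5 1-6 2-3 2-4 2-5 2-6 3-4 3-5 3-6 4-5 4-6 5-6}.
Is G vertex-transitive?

Yes

All 7 vertices are pairwise adjacent: G = K_7. Any permutation of the 7 vertices preserves K_7, so Aut(K_7) = S_7 of order 7! = 5040. This group acts transitively on the 7 vertices.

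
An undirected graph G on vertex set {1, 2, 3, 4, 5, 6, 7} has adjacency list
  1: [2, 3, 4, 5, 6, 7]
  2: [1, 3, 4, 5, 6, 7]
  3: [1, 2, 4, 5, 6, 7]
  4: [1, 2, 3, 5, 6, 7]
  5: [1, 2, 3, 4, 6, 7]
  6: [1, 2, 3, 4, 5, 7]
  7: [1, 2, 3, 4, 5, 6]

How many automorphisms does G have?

5040

Every vertex has degree 6, so G is the complete graph K_7. Any permutation of the 7 vertices preserves K_7, so Aut(K_7) = S_7 of order 7! = 5040.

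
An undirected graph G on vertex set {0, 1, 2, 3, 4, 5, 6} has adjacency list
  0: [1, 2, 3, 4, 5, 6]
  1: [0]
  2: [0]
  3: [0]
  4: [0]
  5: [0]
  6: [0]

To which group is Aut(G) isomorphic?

Vertex 0 has degree 6 and every other vertex has degree 1, so G is the star K_{1,6} with centre 0. The 6 leaves are pairwise interchangeable while the centre is fixed, giving Aut(G) = S_6.

the symmetric group on 6 letters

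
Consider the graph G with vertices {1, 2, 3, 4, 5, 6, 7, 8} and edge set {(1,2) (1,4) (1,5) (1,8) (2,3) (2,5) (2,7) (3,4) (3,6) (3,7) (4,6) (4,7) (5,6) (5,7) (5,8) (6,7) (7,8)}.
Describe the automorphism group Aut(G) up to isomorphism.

the trivial group

The degree sequence is [4, 4, 4, 4, 5, 4, 6, 3]. Checking the degree-preserving permutations of the vertex set shows that none except the identity preserves every edge, so Aut(G) is trivial.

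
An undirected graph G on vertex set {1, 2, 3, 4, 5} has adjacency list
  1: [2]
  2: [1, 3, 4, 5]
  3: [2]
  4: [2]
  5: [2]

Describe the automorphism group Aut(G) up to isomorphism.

Vertex 2 has degree 4 and every other vertex has degree 1, so G is the star K_{1,4} with centre 2. The 4 leaves are pairwise interchangeable while the centre is fixed, giving Aut(G) = S_4.

S_4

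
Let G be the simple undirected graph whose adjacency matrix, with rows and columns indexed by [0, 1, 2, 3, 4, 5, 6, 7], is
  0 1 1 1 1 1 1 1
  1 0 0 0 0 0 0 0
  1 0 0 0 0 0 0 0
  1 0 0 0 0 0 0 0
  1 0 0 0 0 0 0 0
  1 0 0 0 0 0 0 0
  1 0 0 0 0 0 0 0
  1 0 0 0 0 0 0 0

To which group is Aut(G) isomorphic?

the symmetric group on 7 letters

Vertex 0 has degree 7 and every other vertex has degree 1, so G is the star K_{1,7} with centre 0. The 7 leaves are pairwise interchangeable while the centre is fixed, giving Aut(G) = S_7.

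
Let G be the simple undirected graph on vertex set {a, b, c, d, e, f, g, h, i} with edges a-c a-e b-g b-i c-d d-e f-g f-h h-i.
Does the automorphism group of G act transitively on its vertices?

No

G has two connected components, {b, f, g, h, i} and {a, c, d, e}; each is 2-regular, so G = C_5 ⊔ C_4. The orbit of a under Aut(G) is {a, c, d, e}, which does not contain b, so G is not vertex-transitive.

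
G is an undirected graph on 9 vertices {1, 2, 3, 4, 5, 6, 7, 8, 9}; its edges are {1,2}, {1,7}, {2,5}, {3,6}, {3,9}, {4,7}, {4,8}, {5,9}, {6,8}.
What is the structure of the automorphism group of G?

the dihedral group of order 18

G is 2-regular and connected on 9 vertices, i.e. the cycle C_9. C_9 has 9 rotations and 9 reflections, so Aut(C_9) ≅ D_9 of order 18.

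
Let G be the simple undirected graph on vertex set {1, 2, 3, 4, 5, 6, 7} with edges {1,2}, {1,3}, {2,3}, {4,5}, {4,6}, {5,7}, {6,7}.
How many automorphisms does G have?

G has two connected components, {4, 5, 6, 7} and {1, 2, 3}; each is 2-regular, so G = C_4 ⊔ C_3. The components are non-isomorphic (different sizes), so Aut(G) = Aut(C_3) × Aut(C_4) = D_3 × D_4 of order 6·8 = 48.

48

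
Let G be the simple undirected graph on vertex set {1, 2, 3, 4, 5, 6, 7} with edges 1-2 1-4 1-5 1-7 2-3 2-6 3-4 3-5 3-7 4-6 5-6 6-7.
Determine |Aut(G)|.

The vertices split by degree into {1, 3, 6} (degree 4) and {2, 4, 5, 7} (degree 3); every edge runs between the two parts, so G is the complete bipartite graph K_{3,4}. The parts have unequal sizes, so no automorphism swaps them; each part is permuted independently, giving S_4 × S_3 of order 4!·3! = 144.

144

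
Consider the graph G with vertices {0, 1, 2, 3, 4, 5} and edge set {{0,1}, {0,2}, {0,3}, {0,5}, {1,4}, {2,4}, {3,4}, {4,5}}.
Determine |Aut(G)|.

The vertices split by degree into {0, 4} (degree 4) and {1, 2, 3, 5} (degree 2); every edge runs between the two parts, so G is the complete bipartite graph K_{2,4}. Automorphisms preserve the bipartition setwise (since the parts differ in size) and act as S_2 × S_4 within it; |Aut| = 48.

48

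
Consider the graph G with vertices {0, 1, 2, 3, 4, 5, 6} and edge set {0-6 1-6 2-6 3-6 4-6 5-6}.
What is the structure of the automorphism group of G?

the symmetric group on 6 letters

Vertex 6 has degree 6 and every other vertex has degree 1, so G is the star K_{1,6} with centre 6. The 6 leaves are pairwise interchangeable while the centre is fixed, giving Aut(G) = S_6.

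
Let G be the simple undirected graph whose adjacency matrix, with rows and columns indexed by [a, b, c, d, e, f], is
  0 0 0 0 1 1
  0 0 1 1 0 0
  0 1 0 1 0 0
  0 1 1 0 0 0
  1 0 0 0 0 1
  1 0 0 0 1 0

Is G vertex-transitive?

Yes

G has two connected components, {b, c, d} and {a, e, f}; each is 2-regular, so G = C_3 ⊔ C_3. With two isomorphic components, Aut(G) = Aut(C_3) ≀ S_2 = (D_3 × D_3) ⋊ Z_2: permute each cycle by D_3, then optionally swap the two cycles. Order 2·(2·3)² = 72. This group acts transitively on the 6 vertices.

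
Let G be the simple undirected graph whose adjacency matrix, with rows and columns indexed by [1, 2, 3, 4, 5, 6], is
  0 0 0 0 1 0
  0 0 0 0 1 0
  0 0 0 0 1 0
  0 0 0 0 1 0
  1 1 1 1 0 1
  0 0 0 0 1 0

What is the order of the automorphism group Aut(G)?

Vertex 5 has degree 5 and every other vertex has degree 1, so G is the star K_{1,5} with centre 5. The 5 leaves are pairwise interchangeable while the centre is fixed, giving Aut(G) = S_5.

120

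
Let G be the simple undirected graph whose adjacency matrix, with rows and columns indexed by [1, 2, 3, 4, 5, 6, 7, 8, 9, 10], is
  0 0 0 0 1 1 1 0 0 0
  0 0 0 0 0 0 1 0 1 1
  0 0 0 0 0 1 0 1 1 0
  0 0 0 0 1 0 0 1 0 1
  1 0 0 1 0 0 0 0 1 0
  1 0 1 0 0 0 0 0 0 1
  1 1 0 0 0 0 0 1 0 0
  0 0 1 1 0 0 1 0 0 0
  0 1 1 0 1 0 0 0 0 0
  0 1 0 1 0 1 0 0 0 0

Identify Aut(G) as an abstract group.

the symmetric group S_5

G is 3-regular on 10 vertices with no triangles and no 4-cycles (girth 5): this is the Petersen graph. It is a classical fact that the Petersen graph has automorphism group S_5 (order 120), arising from its description as the Kneser graph K(5,2).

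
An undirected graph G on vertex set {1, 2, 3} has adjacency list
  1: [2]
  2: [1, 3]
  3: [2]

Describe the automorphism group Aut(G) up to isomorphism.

C_2

The degree sequence is [1, 2, 1]; the two degree-1 vertices 1 and 3 are the ends of a path, so G = P_3. A path has exactly one nontrivial symmetry — reversal — giving Aut(G) of order 2.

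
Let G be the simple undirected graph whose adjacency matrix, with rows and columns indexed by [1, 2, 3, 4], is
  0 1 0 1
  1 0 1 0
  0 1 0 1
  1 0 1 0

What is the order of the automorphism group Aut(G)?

8

G is 2-regular and bipartite on 2^2 = 4 vertices with girth 4; it is the hypercube graph Q_2. The symmetry group of the 2-cube is the hyperoctahedral group B_2 = Z_2 ≀ S_2, of order 2^2·2! = 8.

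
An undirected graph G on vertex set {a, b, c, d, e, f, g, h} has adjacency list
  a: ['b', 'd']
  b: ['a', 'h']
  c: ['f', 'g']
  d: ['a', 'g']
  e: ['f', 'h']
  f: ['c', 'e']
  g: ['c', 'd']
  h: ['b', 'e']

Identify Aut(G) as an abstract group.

G is 2-regular and connected on 8 vertices, i.e. the cycle C_8. The automorphisms of the 8-cycle are exactly the symmetries of a regular 8-gon: the dihedral group D_8, |D_8| = 16.

D_8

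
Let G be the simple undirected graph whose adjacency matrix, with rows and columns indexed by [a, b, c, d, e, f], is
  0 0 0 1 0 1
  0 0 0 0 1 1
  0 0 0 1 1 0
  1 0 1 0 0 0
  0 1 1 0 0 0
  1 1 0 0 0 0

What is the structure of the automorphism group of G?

D_6

Every vertex has degree 2 and the graph is connected, so G is the 6-cycle C_6. The automorphisms of the 6-cycle are exactly the symmetries of a regular 6-gon: the dihedral group D_6, |D_6| = 12.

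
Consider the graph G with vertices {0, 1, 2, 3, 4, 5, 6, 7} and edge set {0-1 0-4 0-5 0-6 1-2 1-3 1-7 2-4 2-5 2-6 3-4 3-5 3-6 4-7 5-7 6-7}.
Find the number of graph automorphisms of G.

1152

G is 4-regular and bipartite with parts {0, 2, 3, 7} and {1, 4, 5, 6} (each part is independent and every cross-pair is an edge), so G = K_{4,4}. Each part can be permuted independently (S_4 × S_4) and the two equal-size parts can also be swapped, giving (S_4 × S_4) ⋊ Z_2 of order 2·(4!)² = 1152.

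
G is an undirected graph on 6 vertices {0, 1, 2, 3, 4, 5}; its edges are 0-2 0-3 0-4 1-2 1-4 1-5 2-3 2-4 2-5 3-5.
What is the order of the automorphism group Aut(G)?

10

Vertex 2 is the unique vertex of degree 5; the remaining 5 vertices each have degree 3 and induce a cycle, so G is the wheel on 6 vertices with hub 2. Every automorphism fixes the hub and acts on the rim 5-cycle, so Aut(G) ≅ Aut(C_5) = D_5 of order 10.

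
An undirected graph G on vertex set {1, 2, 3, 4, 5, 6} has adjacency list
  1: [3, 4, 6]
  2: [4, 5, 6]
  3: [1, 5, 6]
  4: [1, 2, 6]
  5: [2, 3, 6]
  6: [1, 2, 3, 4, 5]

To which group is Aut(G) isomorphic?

the dihedral group of order 10

Vertex 6 is the unique vertex of degree 5; the remaining 5 vertices each have degree 3 and induce a cycle, so G is the wheel on 6 vertices with hub 6. With the hub fixed, the remaining symmetry is that of the rim cycle C_5, giving the dihedral group D_5.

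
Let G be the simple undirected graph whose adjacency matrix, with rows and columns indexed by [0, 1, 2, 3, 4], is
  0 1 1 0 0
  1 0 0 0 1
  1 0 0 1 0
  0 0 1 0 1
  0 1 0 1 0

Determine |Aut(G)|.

G is 2-regular and connected on 5 vertices, i.e. the cycle C_5. C_5 has 5 rotations and 5 reflections, so Aut(C_5) ≅ D_5 of order 10.

10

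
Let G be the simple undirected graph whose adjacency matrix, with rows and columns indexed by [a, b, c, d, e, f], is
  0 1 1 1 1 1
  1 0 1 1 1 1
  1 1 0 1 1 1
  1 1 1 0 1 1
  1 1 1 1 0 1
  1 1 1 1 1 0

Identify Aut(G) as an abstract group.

the symmetric group on 6 letters

Every vertex has degree 5, so G is the complete graph K_6. Every bijection on the vertex set is an automorphism of K_6; hence Aut(K_6) ≅ S_6, order 720.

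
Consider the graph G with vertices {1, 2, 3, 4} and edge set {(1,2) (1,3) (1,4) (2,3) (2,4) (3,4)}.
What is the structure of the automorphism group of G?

S_4

Every vertex has degree 3, so G is the complete graph K_4. Every bijection on the vertex set is an automorphism of K_4; hence Aut(K_4) ≅ S_4, order 24.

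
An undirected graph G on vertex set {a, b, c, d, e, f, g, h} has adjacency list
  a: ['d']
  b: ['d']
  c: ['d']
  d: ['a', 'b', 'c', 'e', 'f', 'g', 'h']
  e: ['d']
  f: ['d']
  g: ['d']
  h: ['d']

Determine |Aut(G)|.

Vertex d has degree 7 and every other vertex has degree 1, so G is the star K_{1,7} with centre d. The 7 leaves are pairwise interchangeable while the centre is fixed, giving Aut(G) = S_7.

5040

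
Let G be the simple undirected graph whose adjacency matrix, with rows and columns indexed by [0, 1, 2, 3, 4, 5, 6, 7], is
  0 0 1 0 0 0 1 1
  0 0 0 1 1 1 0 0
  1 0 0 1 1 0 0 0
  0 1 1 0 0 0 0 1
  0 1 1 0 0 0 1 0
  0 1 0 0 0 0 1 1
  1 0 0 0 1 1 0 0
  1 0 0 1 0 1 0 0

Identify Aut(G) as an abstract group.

G is 3-regular and bipartite on 2^3 = 8 vertices with girth 4; it is the hypercube graph Q_3. Aut(Q_3) consists of the signed permutations of the 3 coordinate axes: 3! permutations times 2^3 sign flips, so |Aut| = 2^3·3! = 48.

Z_2^3 ⋊ S_3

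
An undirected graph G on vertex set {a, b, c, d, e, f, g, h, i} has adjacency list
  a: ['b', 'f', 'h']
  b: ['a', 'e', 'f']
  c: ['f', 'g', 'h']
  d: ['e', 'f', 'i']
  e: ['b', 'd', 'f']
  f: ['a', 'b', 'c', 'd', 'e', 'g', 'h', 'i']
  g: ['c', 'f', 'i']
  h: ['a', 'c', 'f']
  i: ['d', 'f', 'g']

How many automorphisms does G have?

Vertex f is the unique vertex of degree 8; the remaining 8 vertices each have degree 3 and induce a cycle, so G is the wheel on 9 vertices with hub f. With the hub fixed, the remaining symmetry is that of the rim cycle C_8, giving the dihedral group D_8.

16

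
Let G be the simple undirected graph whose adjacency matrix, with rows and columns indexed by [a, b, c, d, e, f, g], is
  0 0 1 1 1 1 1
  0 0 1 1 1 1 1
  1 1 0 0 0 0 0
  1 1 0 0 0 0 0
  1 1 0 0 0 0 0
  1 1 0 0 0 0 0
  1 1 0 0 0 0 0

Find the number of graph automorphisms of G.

The vertices split by degree into {a, b} (degree 5) and {c, d, e, f, g} (degree 2); every edge runs between the two parts, so G is the complete bipartite graph K_{2,5}. Automorphisms preserve the bipartition setwise (since the parts differ in size) and act as S_5 × S_2 within it; |Aut| = 240.

240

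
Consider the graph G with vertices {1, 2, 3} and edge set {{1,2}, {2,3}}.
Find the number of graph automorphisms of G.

2

The degree sequence is [1, 2, 1]; the two degree-1 vertices 1 and 3 are the ends of a path, so G = P_3. A path has exactly one nontrivial symmetry — reversal — giving Aut(G) of order 2.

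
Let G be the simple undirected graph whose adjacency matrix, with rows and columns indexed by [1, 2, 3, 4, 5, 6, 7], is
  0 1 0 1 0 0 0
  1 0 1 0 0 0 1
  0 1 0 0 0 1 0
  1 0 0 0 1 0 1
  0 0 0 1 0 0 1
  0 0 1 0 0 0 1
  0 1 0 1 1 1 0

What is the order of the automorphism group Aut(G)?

1

The degree sequence is [2, 3, 2, 3, 2, 2, 4]. Checking the degree-preserving permutations of the vertex set shows that none except the identity preserves every edge, so Aut(G) is trivial.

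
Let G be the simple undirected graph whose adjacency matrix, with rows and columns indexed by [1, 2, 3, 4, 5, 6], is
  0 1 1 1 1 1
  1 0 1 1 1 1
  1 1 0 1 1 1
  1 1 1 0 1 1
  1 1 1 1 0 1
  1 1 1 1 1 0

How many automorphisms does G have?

720

Every vertex has degree 5, so G is the complete graph K_6. Every bijection on the vertex set is an automorphism of K_6; hence Aut(K_6) ≅ S_6, order 720.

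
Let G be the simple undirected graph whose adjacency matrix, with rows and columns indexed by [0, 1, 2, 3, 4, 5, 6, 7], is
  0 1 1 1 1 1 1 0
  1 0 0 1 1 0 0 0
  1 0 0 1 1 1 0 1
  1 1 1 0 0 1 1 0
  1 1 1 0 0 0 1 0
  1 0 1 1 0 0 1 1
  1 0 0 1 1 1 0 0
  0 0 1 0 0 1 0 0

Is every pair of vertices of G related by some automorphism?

No

Vertex 0 is the only vertex of degree 6, so every automorphism fixes it; G is not vertex-transitive.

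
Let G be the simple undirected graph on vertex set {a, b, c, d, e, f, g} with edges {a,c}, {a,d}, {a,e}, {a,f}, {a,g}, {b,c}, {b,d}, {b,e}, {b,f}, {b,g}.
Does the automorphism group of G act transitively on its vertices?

Automorphisms preserve degree, but G has vertices of degree 2 and vertices of degree 5; no automorphism maps one to the other, so G is not vertex-transitive.

No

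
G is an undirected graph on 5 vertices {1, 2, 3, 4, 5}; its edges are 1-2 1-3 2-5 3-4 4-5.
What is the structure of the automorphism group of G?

Every vertex has degree 2 and the graph is connected, so G is the 5-cycle C_5. C_5 has 5 rotations and 5 reflections, so Aut(C_5) ≅ D_5 of order 10.

D_5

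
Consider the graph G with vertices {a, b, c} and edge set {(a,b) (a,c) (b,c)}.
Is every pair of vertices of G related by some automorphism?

All 3 vertices are pairwise adjacent: G = K_3. Any permutation of the 3 vertices preserves K_3, so Aut(K_3) = S_3 of order 3! = 6. Under this action every vertex can be carried to every other, so G is vertex-transitive.

Yes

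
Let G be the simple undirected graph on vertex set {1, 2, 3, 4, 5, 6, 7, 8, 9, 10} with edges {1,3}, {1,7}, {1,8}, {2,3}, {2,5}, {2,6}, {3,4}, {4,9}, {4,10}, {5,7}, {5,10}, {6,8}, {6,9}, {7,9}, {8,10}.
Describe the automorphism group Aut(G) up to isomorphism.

G is 3-regular on 10 vertices with no triangles and no 4-cycles (girth 5): this is the Petersen graph. Viewing the Petersen graph as the Kneser graph K(5,2) — vertices are 2-subsets of {1,…,5}, edges join disjoint pairs — its automorphisms are exactly the permutations of the 5-element set, so Aut ≅ S_5 of order 120.

the symmetric group S_5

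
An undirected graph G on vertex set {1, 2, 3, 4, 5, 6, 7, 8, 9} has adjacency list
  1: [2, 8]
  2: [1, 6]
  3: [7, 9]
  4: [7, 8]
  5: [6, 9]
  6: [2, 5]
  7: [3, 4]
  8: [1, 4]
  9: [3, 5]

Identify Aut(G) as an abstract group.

G is 2-regular and connected on 9 vertices, i.e. the cycle C_9. The automorphisms of the 9-cycle are exactly the symmetries of a regular 9-gon: the dihedral group D_9, |D_9| = 18.

the dihedral group of order 18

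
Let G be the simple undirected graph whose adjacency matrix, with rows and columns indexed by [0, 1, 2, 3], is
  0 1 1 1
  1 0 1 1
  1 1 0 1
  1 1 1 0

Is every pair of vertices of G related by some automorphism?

Yes

All 4 vertices are pairwise adjacent: G = K_4. Any permutation of the 4 vertices preserves K_4, so Aut(K_4) = S_4 of order 4! = 24. Under this action every vertex can be carried to every other, so G is vertex-transitive.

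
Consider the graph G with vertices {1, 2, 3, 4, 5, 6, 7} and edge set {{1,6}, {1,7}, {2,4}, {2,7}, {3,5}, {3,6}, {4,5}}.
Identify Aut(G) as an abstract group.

the dihedral group of order 14

Every vertex has degree 2 and the graph is connected, so G is the 7-cycle C_7. C_7 has 7 rotations and 7 reflections, so Aut(C_7) ≅ D_7 of order 14.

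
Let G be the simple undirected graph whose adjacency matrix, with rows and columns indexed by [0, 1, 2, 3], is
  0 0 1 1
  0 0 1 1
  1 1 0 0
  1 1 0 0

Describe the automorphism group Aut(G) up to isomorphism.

G is 2-regular and bipartite with parts {0, 1} and {2, 3} (each part is independent and every cross-pair is an edge), so G = K_{2,2}. Aut(K_{2,2}) is the wreath product S_2 ≀ Z_2: permute within each part, then optionally swap the parts; |Aut| = 2·(2!)² = 8.

(S_2 × S_2) ⋊ Z_2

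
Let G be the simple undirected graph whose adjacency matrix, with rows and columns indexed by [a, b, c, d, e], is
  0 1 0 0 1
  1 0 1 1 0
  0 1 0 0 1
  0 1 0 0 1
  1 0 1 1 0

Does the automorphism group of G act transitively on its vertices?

No

Automorphisms preserve degree, but G has vertices of degree 2 and vertices of degree 3; no automorphism maps one to the other, so G is not vertex-transitive.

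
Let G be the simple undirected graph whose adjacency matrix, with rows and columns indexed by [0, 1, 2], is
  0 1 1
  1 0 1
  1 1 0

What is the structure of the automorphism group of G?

S_3

Every vertex has degree 2, so G is the complete graph K_3. Any permutation of the 3 vertices preserves K_3, so Aut(K_3) = S_3 of order 3! = 6.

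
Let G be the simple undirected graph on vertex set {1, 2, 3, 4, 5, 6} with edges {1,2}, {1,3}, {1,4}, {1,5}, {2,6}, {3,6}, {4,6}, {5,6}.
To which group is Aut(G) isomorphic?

S_4 × S_2

The vertices split by degree into {1, 6} (degree 4) and {2, 3, 4, 5} (degree 2); every edge runs between the two parts, so G is the complete bipartite graph K_{2,4}. Automorphisms preserve the bipartition setwise (since the parts differ in size) and act as S_4 × S_2 within it; |Aut| = 48.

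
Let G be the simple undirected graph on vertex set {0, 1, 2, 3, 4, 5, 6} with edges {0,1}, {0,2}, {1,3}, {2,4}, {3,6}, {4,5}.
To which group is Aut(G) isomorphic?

the cyclic group of order 2

The degree sequence is [2, 2, 2, 2, 2, 1, 1]; the two degree-1 vertices 5 and 6 are the ends of a path, so G = P_7. A path has exactly one nontrivial symmetry — reversal — giving Aut(G) of order 2.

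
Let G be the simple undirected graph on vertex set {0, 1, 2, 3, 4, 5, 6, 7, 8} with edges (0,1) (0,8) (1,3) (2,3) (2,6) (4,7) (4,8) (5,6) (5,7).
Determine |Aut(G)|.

G is 2-regular and connected on 9 vertices, i.e. the cycle C_9. The automorphisms of the 9-cycle are exactly the symmetries of a regular 9-gon: the dihedral group D_9, |D_9| = 18.

18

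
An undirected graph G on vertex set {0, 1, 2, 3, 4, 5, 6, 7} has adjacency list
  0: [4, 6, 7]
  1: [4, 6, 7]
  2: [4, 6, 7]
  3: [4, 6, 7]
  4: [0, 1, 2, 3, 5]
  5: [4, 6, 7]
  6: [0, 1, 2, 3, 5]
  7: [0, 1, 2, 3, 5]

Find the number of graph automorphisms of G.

720

The vertices split by degree into {4, 6, 7} (degree 5) and {0, 1, 2, 3, 5} (degree 3); every edge runs between the two parts, so G is the complete bipartite graph K_{3,5}. The parts have unequal sizes, so no automorphism swaps them; each part is permuted independently, giving S_5 × S_3 of order 5!·3! = 720.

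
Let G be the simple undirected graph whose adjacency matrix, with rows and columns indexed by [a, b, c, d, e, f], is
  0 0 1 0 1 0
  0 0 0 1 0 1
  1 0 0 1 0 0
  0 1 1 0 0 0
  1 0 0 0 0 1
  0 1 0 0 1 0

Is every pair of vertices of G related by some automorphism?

G is 2-regular and connected on 6 vertices, i.e. the cycle C_6. The automorphisms of the 6-cycle are exactly the symmetries of a regular 6-gon: the dihedral group D_6, |D_6| = 12. This group acts transitively on the 6 vertices.

Yes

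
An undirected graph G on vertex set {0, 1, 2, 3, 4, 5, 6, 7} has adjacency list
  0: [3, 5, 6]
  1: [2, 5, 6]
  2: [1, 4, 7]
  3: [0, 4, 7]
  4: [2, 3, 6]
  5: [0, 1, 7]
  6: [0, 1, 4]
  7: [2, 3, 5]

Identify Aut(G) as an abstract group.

the hyperoctahedral group B_3

G is 3-regular and bipartite on 2^3 = 8 vertices with girth 4; it is the hypercube graph Q_3. Aut(Q_3) consists of the signed permutations of the 3 coordinate axes: 3! permutations times 2^3 sign flips, so |Aut| = 2^3·3! = 48.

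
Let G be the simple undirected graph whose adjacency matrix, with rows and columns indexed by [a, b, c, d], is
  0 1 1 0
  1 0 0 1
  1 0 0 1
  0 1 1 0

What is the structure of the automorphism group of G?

G is 2-regular and bipartite on 2^2 = 4 vertices with girth 4; it is the hypercube graph Q_2. The symmetry group of the 2-cube is the hyperoctahedral group B_2 = Z_2 ≀ S_2, of order 2^2·2! = 8.

the dihedral group of order 8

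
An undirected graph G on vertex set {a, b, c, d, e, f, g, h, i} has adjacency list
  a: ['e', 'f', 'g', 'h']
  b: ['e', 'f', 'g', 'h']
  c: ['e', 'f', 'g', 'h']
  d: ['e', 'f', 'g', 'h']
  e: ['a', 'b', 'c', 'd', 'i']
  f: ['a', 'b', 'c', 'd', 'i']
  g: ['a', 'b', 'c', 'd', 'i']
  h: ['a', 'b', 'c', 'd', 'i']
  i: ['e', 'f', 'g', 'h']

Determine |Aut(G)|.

2880

The vertices split by degree into {e, f, g, h} (degree 5) and {a, b, c, d, i} (degree 4); every edge runs between the two parts, so G is the complete bipartite graph K_{4,5}. Automorphisms preserve the bipartition setwise (since the parts differ in size) and act as S_4 × S_5 within it; |Aut| = 2880.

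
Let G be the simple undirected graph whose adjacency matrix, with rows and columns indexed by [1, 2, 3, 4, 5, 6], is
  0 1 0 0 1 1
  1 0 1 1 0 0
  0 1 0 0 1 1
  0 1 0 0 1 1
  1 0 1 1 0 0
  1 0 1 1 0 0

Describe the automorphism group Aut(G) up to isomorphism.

S_3 ≀ Z_2

G is 3-regular and bipartite with parts {2, 5, 6} and {1, 3, 4} (each part is independent and every cross-pair is an edge), so G = K_{3,3}. Each part can be permuted independently (S_3 × S_3) and the two equal-size parts can also be swapped, giving (S_3 × S_3) ⋊ Z_2 of order 2·(3!)² = 72.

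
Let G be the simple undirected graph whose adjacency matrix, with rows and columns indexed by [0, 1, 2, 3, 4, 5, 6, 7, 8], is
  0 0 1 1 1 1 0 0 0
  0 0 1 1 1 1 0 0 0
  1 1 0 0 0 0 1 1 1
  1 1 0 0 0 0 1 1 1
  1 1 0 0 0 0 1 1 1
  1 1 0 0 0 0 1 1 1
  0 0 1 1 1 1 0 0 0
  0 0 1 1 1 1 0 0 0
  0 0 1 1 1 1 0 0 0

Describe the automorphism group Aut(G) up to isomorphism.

The vertices split by degree into {2, 3, 4, 5} (degree 5) and {0, 1, 6, 7, 8} (degree 4); every edge runs between the two parts, so G is the complete bipartite graph K_{4,5}. The parts have unequal sizes, so no automorphism swaps them; each part is permuted independently, giving S_4 × S_5 of order 4!·5! = 2880.

S_4 × S_5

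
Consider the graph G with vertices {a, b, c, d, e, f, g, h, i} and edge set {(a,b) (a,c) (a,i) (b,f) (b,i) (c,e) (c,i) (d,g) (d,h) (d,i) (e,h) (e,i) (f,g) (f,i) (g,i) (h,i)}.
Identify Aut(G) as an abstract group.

Vertex i is the unique vertex of degree 8; the remaining 8 vertices each have degree 3 and induce a cycle, so G is the wheel on 9 vertices with hub i. With the hub fixed, the remaining symmetry is that of the rim cycle C_8, giving the dihedral group D_8.

the dihedral group of order 16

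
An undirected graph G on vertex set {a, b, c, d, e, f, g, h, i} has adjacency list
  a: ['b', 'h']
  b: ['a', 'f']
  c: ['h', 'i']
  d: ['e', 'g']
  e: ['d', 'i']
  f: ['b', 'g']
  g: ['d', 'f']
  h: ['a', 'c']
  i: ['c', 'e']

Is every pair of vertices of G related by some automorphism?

Yes

G is 2-regular and connected on 9 vertices, i.e. the cycle C_9. C_9 has 9 rotations and 9 reflections, so Aut(C_9) ≅ D_9 of order 18. Under this action every vertex can be carried to every other, so G is vertex-transitive.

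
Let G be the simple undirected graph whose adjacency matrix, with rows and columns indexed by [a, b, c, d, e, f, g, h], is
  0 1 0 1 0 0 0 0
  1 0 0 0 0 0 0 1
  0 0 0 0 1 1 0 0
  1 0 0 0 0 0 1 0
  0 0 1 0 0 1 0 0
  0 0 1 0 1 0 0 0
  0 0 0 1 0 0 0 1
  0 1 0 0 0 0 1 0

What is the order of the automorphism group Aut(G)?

60

G has two connected components, {a, b, d, g, h} and {c, e, f}; each is 2-regular, so G = C_5 ⊔ C_3. No automorphism exchanges components of different sizes, hence Aut(G) is the direct product D_5 × D_3, order 60.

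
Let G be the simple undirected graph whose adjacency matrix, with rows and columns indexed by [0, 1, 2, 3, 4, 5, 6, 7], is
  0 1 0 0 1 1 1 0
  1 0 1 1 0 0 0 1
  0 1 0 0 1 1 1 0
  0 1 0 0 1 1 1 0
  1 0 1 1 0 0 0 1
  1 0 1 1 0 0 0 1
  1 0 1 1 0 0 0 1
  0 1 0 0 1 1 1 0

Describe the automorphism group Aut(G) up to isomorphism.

(S_4 × S_4) ⋊ Z_2

G is 4-regular and bipartite with parts {0, 2, 3, 7} and {1, 4, 5, 6} (each part is independent and every cross-pair is an edge), so G = K_{4,4}. Each part can be permuted independently (S_4 × S_4) and the two equal-size parts can also be swapped, giving (S_4 × S_4) ⋊ Z_2 of order 2·(4!)² = 1152.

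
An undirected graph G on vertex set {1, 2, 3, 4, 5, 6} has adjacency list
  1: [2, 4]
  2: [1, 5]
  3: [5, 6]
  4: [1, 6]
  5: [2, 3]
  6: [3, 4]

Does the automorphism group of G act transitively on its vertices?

Yes

G is 2-regular and connected on 6 vertices, i.e. the cycle C_6. The automorphisms of the 6-cycle are exactly the symmetries of a regular 6-gon: the dihedral group D_6, |D_6| = 12. This group acts transitively on the 6 vertices.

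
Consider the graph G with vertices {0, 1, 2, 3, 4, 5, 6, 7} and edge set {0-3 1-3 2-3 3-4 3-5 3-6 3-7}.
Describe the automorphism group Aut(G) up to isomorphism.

Vertex 3 has degree 7 and every other vertex has degree 1, so G is the star K_{1,7} with centre 3. The 7 leaves are pairwise interchangeable while the centre is fixed, giving Aut(G) = S_7.

the symmetric group on 7 letters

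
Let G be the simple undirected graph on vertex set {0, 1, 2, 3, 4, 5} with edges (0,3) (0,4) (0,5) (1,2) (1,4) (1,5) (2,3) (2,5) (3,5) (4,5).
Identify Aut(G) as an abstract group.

Vertex 5 is the unique vertex of degree 5; the remaining 5 vertices each have degree 3 and induce a cycle, so G is the wheel on 6 vertices with hub 5. With the hub fixed, the remaining symmetry is that of the rim cycle C_5, giving the dihedral group D_5.

the dihedral group of order 10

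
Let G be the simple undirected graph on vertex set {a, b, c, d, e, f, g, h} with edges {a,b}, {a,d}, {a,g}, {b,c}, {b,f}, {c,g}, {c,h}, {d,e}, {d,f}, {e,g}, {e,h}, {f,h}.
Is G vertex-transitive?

G is 3-regular and bipartite on 2^3 = 8 vertices with girth 4; it is the hypercube graph Q_3. Aut(Q_3) consists of the signed permutations of the 3 coordinate axes: 3! permutations times 2^3 sign flips, so |Aut| = 2^3·3! = 48. This group acts transitively on the 8 vertices.

Yes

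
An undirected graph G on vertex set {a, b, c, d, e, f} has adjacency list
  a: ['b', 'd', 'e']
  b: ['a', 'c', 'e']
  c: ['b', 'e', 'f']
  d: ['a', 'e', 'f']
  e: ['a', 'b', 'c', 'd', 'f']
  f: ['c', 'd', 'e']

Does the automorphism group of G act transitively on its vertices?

Vertex e is the only vertex of degree 5, so every automorphism fixes it; G is not vertex-transitive.

No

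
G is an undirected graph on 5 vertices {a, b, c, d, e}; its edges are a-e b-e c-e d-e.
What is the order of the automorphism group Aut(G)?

24

Vertex e has degree 4 and every other vertex has degree 1, so G is the star K_{1,4} with centre e. The 4 leaves are pairwise interchangeable while the centre is fixed, giving Aut(G) = S_4.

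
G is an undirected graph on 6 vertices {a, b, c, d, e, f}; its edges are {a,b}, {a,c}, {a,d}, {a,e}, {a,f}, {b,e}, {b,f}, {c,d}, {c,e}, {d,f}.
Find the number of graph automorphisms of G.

10

Vertex a is the unique vertex of degree 5; the remaining 5 vertices each have degree 3 and induce a cycle, so G is the wheel on 6 vertices with hub a. Every automorphism fixes the hub and acts on the rim 5-cycle, so Aut(G) ≅ Aut(C_5) = D_5 of order 10.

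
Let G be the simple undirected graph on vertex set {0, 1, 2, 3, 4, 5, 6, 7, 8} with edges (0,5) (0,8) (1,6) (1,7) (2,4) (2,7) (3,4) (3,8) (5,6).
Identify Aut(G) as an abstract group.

the dihedral group of order 18

Every vertex has degree 2 and the graph is connected, so G is the 9-cycle C_9. The automorphisms of the 9-cycle are exactly the symmetries of a regular 9-gon: the dihedral group D_9, |D_9| = 18.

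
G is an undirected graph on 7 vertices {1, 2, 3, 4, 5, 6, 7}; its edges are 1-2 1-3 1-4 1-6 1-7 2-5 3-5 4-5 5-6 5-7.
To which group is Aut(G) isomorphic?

S_5 × S_2

The vertices split by degree into {1, 5} (degree 5) and {2, 3, 4, 6, 7} (degree 2); every edge runs between the two parts, so G is the complete bipartite graph K_{2,5}. Automorphisms preserve the bipartition setwise (since the parts differ in size) and act as S_5 × S_2 within it; |Aut| = 240.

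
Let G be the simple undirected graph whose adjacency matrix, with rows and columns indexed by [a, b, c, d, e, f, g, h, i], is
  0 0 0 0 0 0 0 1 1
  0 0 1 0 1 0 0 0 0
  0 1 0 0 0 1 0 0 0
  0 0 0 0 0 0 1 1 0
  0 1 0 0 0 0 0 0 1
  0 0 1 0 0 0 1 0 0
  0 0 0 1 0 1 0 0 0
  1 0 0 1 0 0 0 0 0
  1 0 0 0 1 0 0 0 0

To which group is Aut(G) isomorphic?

D_9

Every vertex has degree 2 and the graph is connected, so G is the 9-cycle C_9. C_9 has 9 rotations and 9 reflections, so Aut(C_9) ≅ D_9 of order 18.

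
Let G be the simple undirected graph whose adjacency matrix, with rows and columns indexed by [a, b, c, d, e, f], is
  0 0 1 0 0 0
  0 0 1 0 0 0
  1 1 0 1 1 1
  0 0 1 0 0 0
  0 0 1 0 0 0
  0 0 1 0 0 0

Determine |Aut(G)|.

Vertex c has degree 5 and every other vertex has degree 1, so G is the star K_{1,5} with centre c. Any automorphism fixes the centre and permutes the 5 leaves freely, so Aut(G) ≅ S_5 of order 5! = 120.

120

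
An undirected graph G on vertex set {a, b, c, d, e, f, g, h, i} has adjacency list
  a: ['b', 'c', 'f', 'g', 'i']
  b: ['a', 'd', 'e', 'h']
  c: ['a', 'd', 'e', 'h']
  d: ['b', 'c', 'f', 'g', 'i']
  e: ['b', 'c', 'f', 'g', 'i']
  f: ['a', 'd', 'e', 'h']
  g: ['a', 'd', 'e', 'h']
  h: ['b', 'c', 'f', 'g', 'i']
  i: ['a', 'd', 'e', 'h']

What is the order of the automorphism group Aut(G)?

The vertices split by degree into {a, d, e, h} (degree 5) and {b, c, f, g, i} (degree 4); every edge runs between the two parts, so G is the complete bipartite graph K_{4,5}. The parts have unequal sizes, so no automorphism swaps them; each part is permuted independently, giving S_5 × S_4 of order 5!·4! = 2880.

2880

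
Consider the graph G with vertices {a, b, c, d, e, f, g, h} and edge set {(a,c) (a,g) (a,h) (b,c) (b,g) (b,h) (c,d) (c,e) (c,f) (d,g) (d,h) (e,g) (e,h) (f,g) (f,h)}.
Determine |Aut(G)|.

720

The vertices split by degree into {c, g, h} (degree 5) and {a, b, d, e, f} (degree 3); every edge runs between the two parts, so G is the complete bipartite graph K_{3,5}. Automorphisms preserve the bipartition setwise (since the parts differ in size) and act as S_3 × S_5 within it; |Aut| = 720.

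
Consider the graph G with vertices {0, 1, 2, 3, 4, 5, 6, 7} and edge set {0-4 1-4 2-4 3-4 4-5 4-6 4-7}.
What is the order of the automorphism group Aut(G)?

Vertex 4 has degree 7 and every other vertex has degree 1, so G is the star K_{1,7} with centre 4. Any automorphism fixes the centre and permutes the 7 leaves freely, so Aut(G) ≅ S_7 of order 7! = 5040.

5040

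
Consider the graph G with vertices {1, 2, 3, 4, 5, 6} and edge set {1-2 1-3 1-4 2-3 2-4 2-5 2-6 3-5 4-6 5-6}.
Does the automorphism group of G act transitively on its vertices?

Vertex 2 is the only vertex of degree 5, so every automorphism fixes it; G is not vertex-transitive.

No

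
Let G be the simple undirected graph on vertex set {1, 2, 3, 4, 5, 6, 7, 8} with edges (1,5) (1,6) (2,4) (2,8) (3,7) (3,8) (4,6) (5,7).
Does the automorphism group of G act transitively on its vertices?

Every vertex has degree 2 and the graph is connected, so G is the 8-cycle C_8. The automorphisms of the 8-cycle are exactly the symmetries of a regular 8-gon: the dihedral group D_8, |D_8| = 16. Under this action every vertex can be carried to every other, so G is vertex-transitive.

Yes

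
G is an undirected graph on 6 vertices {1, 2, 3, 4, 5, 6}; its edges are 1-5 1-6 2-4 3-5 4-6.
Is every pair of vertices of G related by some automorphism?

Automorphisms preserve degree, but G has vertices of degree 1 and vertices of degree 2; no automorphism maps one to the other, so G is not vertex-transitive.

No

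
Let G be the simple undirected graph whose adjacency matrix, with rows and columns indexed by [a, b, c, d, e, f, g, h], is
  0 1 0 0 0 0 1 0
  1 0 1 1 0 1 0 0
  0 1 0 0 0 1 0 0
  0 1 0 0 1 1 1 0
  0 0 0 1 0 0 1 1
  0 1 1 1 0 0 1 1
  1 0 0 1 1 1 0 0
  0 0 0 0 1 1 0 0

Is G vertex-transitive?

Vertex e is the only vertex of degree 3, so every automorphism fixes it; G is not vertex-transitive.

No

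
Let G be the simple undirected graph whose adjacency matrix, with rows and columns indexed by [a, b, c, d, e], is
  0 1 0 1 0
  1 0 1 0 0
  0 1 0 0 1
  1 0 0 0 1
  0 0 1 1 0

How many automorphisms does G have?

10

G is 2-regular and connected on 5 vertices, i.e. the cycle C_5. C_5 has 5 rotations and 5 reflections, so Aut(C_5) ≅ D_5 of order 10.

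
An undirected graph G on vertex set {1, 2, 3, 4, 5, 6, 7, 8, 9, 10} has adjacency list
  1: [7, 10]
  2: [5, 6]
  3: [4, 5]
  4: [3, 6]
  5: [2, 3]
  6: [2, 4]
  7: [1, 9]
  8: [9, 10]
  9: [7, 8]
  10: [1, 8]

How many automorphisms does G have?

200

G has two connected components, {2, 3, 4, 5, 6} and {1, 7, 8, 9, 10}; each is 2-regular, so G = C_5 ⊔ C_5. Aut of a disjoint union of two copies of C_5 is the wreath product D_5 ≀ Z_2, of order 2·10² = 200.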